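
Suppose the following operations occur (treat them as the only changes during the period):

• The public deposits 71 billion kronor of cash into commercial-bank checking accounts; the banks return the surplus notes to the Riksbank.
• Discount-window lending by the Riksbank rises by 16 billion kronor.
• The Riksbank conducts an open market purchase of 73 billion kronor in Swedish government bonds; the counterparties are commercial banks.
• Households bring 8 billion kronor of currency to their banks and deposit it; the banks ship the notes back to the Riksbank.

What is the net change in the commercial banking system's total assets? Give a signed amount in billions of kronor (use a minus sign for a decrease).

+95 billion

Currency deposit 71 billion kronor: bank balance sheets expand → +71B.
Discount-window loan 16 billion kronor: bank balance sheets expand → +16B.
OMO purchase (from banks) 73 billion kronor: just an asset swap on bank balance sheets → 0.
Currency deposit 8 billion kronor: bank balance sheets expand → +8B.
Net: 71 + 16 + 0 + 8 = +95 billion.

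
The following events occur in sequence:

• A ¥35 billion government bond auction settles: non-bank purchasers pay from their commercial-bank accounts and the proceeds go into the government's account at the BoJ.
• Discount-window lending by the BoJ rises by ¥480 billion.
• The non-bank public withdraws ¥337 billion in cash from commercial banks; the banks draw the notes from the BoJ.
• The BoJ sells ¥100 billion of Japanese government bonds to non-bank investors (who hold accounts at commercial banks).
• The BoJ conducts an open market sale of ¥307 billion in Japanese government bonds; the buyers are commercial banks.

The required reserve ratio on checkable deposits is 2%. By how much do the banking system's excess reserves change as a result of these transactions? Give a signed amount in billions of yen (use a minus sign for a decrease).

-¥289.56 billion

Government account inflow ¥35 billion: reserves −¥35B, deposits −¥35B.
Discount-window loan ¥480 billion: reserves +¥480B, deposits 0.
Currency withdrawal ¥337 billion: reserves −¥337B, deposits −¥337B.
Asset sale (to non-banks) ¥100 billion: reserves −¥100B, deposits −¥100B.
OMO sale (to banks) ¥307 billion: reserves −¥307B, deposits 0.
Totals: Δreserves = −¥299B, Δdeposits = −¥472B.
Δrequired reserves = 2% × −¥472B = −¥9.44B.
Δexcess reserves = Δreserves − Δrequired = −¥299B − (−¥9.44B) = -¥289.56 billion.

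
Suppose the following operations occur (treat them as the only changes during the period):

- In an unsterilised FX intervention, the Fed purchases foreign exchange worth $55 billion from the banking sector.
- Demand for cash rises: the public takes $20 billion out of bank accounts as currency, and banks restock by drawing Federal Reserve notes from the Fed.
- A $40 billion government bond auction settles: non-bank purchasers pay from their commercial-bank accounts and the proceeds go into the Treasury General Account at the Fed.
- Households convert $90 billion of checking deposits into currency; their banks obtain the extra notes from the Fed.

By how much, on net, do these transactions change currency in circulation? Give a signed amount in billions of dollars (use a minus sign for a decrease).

+$110 billion

Fed balance sheet:
  Assets:      Foreign assets +$55B
  Liabilities: Bank reserves −$95B, Currency in circulation +$110B, Government deposits +$40B
Commercial banking system:
  Assets:      Reserves at CB −$95B, Foreign assets −$55B
  Liabilities: Checkable deposits −$150B
So the change in currency in circulation is +$110 billion.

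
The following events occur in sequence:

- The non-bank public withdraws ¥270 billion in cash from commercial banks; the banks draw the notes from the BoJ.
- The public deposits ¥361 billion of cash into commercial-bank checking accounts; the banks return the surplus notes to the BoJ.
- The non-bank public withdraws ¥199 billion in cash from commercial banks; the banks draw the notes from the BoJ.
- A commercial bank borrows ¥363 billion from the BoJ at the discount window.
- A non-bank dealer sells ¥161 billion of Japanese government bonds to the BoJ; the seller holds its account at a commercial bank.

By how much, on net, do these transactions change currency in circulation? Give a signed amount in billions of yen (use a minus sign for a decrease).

+¥108 billion

Currency withdrawal ¥270 billion: notes leave the central bank → +¥270B.
Currency deposit ¥361 billion: notes return to the central bank → −¥361B.
Currency withdrawal ¥199 billion: notes leave the central bank → +¥199B.
Discount-window loan ¥363 billion: no currency enters or leaves circulation → 0.
Asset purchase (from non-banks) ¥161 billion: no currency enters or leaves circulation → 0.
Net: 270 − 361 + 199 + 0 + 0 = +¥108 billion.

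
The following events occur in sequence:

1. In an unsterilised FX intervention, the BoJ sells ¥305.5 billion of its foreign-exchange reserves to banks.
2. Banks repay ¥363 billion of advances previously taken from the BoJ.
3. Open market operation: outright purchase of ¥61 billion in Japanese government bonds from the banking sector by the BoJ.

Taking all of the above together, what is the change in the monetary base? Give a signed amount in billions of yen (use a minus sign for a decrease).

FX sale ¥305.5 billion: BoJ balance sheet contracts → −¥305.5B.
Discount-window repayment ¥363 billion: BoJ balance sheet contracts → −¥363B.
OMO purchase (from banks) ¥61 billion: BoJ balance sheet expands → +¥61B.
Net: −305.5 − 363 + 61 = -¥607.5 billion.

-¥607.5 billion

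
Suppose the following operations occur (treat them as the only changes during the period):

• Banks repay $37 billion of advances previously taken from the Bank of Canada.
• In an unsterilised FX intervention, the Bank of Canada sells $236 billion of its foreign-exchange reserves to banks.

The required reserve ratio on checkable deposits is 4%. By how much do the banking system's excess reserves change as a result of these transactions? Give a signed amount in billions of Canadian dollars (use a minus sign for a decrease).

Discount-window repayment $37 billion: reserves −$37B, deposits 0.
FX sale $236 billion: reserves −$236B, deposits 0.
Totals: Δreserves = −$273B, Δdeposits = 0.
Δrequired reserves = 4% × 0 = 0.
Δexcess reserves = Δreserves − Δrequired = −$273B − (0) = -$273 billion.

-$273 billion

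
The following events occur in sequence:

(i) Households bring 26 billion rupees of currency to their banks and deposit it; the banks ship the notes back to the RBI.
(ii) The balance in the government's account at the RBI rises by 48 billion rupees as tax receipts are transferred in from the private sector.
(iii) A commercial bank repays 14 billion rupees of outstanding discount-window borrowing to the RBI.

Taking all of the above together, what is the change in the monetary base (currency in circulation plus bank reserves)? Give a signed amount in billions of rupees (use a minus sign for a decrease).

RBI balance sheet:
  Assets:      Loans to banks −14B
  Liabilities: Bank reserves −36B, Currency in circulation −26B, Government deposits +48B
Commercial banking system:
  Assets:      Reserves at CB −36B
  Liabilities: Checkable deposits −22B, Borrowings from CB −14B
Monetary base = currency + reserves: −26B + (−36B) = -62 billion.

-62 billion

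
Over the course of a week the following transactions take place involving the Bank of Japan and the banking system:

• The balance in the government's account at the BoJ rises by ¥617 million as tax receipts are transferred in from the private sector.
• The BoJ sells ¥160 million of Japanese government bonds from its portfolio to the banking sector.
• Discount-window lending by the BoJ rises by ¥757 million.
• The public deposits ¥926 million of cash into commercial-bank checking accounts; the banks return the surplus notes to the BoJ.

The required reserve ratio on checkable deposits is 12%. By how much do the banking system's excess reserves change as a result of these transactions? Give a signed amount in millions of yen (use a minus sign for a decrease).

Government account inflow ¥617 million: reserves −¥617M, deposits −¥617M.
OMO sale (to banks) ¥160 million: reserves −¥160M, deposits 0.
Discount-window loan ¥757 million: reserves +¥757M, deposits 0.
Currency deposit ¥926 million: reserves +¥926M, deposits +¥926M.
Totals: Δreserves = +¥906M, Δdeposits = +¥309M.
Δrequired reserves = 12% × +¥309M = +¥37.08M.
Δexcess reserves = Δreserves − Δrequired = +¥906M − (+¥37.08M) = +¥868.92 million.

+¥868.92 million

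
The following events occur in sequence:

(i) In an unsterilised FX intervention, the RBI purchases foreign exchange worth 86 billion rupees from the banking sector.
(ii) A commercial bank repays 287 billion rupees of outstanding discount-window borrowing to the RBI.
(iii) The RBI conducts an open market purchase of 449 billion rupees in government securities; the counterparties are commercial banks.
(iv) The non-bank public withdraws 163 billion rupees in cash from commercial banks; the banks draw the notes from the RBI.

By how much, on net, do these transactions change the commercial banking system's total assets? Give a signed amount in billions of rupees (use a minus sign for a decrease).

-450 billion

FX purchase 86 billion rupees: just an asset swap on bank balance sheets → 0.
Discount-window repayment 287 billion rupees: bank balance sheets shrink → −287B.
OMO purchase (from banks) 449 billion rupees: just an asset swap on bank balance sheets → 0.
Currency withdrawal 163 billion rupees: bank balance sheets shrink → −163B.
Net: 0 − 287 + 0 − 163 = -450 billion.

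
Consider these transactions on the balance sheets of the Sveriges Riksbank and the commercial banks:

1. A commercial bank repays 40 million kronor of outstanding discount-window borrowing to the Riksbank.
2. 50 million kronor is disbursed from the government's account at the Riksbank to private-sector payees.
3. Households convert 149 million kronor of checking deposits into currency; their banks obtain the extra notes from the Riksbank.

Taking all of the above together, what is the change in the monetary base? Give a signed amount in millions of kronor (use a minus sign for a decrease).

+10 million

Riksbank balance sheet:
  Assets:      Loans to banks −40M
  Liabilities: Bank reserves −139M, Currency in circulation +149M, Government deposits −50M
Monetary base = currency + reserves: +149M + (−139M) = +10 million.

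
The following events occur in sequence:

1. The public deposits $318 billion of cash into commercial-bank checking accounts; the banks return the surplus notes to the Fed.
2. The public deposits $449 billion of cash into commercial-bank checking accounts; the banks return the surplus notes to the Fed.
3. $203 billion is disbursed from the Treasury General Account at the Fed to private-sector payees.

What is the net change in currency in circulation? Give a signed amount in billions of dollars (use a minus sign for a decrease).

Currency deposit $318 billion: notes return to the central bank → −$318B.
Currency deposit $449 billion: notes return to the central bank → −$449B.
Government spending $203 billion: no currency enters or leaves circulation → 0.
Net: −318 − 449 + 0 = -$767 billion.

-$767 billion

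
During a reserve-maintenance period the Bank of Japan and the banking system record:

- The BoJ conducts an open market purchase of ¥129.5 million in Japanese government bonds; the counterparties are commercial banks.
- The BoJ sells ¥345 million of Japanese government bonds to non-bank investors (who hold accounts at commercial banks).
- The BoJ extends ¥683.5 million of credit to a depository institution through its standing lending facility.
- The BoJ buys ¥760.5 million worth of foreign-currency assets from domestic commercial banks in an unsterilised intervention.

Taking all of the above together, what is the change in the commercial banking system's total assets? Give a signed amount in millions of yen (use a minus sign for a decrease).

OMO purchase (from banks) ¥129.5 million: just an asset swap on bank balance sheets → 0.
Asset sale (to non-banks) ¥345 million: bank balance sheets shrink → −¥345M.
Discount-window loan ¥683.5 million: bank balance sheets expand → +¥683.5M.
FX purchase ¥760.5 million: just an asset swap on bank balance sheets → 0.
Net: 0 − 345 + 683.5 + 0 = +¥338.5 million.

+¥338.5 million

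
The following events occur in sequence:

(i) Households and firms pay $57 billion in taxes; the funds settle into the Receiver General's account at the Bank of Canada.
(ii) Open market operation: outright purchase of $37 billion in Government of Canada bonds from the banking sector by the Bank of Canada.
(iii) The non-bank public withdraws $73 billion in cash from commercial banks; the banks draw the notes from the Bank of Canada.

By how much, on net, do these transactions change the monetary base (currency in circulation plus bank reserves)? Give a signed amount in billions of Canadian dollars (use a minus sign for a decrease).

Bank of Canada balance sheet:
  Assets:      Securities +$37B
  Liabilities: Bank reserves −$93B, Currency in circulation +$73B, Government deposits +$57B
Commercial banking system:
  Assets:      Reserves at CB −$93B, Securities −$37B
  Liabilities: Checkable deposits −$130B
Monetary base = currency + reserves: +$73B + (−$93B) = -$20 billion.

-$20 billion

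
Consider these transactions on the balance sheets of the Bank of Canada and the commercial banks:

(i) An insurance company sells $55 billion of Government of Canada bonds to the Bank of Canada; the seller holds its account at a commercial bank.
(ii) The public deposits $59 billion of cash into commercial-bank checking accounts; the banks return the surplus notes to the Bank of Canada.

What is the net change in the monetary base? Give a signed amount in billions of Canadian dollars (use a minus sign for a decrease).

+$55 billion

Asset purchase (from non-banks) $55 billion: Bank of Canada balance sheet expands → +$55B.
Currency deposit $59 billion: just a shift between currency and reserves — both are base money → 0.
Net: 55 + 0 = +$55 billion.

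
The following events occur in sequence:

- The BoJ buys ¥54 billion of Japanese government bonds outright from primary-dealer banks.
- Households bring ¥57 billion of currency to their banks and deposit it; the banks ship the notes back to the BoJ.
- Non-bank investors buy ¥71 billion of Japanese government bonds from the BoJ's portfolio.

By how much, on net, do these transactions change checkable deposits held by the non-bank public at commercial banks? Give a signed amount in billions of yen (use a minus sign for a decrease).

BoJ balance sheet:
  Assets:      Securities −¥17B
  Liabilities: Bank reserves +¥40B, Currency in circulation −¥57B
Commercial banking system:
  Assets:      Reserves at CB +¥40B, Securities −¥54B
  Liabilities: Checkable deposits −¥14B
So the change in checkable deposits held by the non-bank public at commercial banks is -¥14 billion.

-¥14 billion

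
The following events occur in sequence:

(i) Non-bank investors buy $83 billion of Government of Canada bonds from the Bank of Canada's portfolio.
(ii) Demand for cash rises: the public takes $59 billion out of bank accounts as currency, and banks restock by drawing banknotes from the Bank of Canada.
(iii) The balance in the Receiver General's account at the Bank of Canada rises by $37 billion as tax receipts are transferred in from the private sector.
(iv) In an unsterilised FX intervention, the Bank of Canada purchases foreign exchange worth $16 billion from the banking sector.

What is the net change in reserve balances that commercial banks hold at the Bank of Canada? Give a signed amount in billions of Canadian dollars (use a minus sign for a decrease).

-$163 billion

Asset sale (to non-banks) $83 billion: the non-bank buyers' banks settle from reserves → −$83B.
Currency withdrawal $59 billion: banks swap reserves for currency → −$59B.
Government account inflow $37 billion: funds move from bank reserves into the government account → −$37B.
FX purchase $16 billion: the Bank of Canada pays by crediting reserve accounts → +$16B.
Net: −83 − 59 − 37 + 16 = -$163 billion.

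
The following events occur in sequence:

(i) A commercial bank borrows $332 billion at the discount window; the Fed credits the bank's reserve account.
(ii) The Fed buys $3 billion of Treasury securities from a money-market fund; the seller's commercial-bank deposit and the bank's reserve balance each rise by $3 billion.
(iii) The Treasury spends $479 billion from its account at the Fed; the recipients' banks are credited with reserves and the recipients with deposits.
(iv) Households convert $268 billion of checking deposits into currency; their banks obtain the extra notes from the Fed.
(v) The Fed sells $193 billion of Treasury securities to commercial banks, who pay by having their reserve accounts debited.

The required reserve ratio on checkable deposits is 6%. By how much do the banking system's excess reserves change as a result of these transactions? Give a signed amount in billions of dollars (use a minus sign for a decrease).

+$340.16 billion

Discount-window loan $332 billion: reserves +$332B, deposits 0.
Asset purchase (from non-banks) $3 billion: reserves +$3B, deposits +$3B.
Government spending $479 billion: reserves +$479B, deposits +$479B.
Currency withdrawal $268 billion: reserves −$268B, deposits −$268B.
OMO sale (to banks) $193 billion: reserves −$193B, deposits 0.
Totals: Δreserves = +$353B, Δdeposits = +$214B.
Δrequired reserves = 6% × +$214B = +$12.84B.
Δexcess reserves = Δreserves − Δrequired = +$353B − (+$12.84B) = +$340.16 billion.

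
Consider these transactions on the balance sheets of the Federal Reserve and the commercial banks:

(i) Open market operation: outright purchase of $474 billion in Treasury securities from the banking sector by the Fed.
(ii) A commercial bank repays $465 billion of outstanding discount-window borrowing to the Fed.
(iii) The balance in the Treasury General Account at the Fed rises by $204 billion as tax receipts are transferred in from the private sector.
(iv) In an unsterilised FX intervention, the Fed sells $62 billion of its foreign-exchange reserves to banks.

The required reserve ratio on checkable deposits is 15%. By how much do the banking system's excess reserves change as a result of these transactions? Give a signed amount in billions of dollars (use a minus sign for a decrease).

OMO purchase (from banks) $474 billion: reserves +$474B, deposits 0.
Discount-window repayment $465 billion: reserves −$465B, deposits 0.
Government account inflow $204 billion: reserves −$204B, deposits −$204B.
FX sale $62 billion: reserves −$62B, deposits 0.
Totals: Δreserves = −$257B, Δdeposits = −$204B.
Δrequired reserves = 15% × −$204B = −$30.6B.
Δexcess reserves = Δreserves − Δrequired = −$257B − (−$30.6B) = -$226.4 billion.

-$226.4 billion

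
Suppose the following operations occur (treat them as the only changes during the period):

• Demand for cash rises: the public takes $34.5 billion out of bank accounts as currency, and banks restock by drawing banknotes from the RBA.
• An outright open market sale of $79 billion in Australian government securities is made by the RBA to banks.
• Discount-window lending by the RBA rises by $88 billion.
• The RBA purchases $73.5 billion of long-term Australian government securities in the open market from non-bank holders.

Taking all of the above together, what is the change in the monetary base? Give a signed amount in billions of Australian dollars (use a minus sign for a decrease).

RBA balance sheet:
  Assets:      Securities −$5.5B, Loans to banks +$88B
  Liabilities: Bank reserves +$48B, Currency in circulation +$34.5B
Commercial banking system:
  Assets:      Reserves at CB +$48B, Securities +$79B
  Liabilities: Checkable deposits +$39B, Borrowings from CB +$88B
Monetary base = currency + reserves: +$34.5B + (+$48B) = +$82.5 billion.

+$82.5 billion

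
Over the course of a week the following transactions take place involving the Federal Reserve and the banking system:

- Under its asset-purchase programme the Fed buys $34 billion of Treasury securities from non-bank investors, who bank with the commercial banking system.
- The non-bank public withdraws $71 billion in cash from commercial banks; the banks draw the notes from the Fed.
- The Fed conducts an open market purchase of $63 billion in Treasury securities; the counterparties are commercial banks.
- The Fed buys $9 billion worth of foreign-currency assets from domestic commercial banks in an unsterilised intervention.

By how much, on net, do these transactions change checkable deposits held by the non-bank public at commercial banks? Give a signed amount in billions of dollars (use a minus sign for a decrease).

Fed balance sheet:
  Assets:      Securities +$97B, Foreign assets +$9B
  Liabilities: Bank reserves +$35B, Currency in circulation +$71B
Commercial banking system:
  Assets:      Reserves at CB +$35B, Securities −$63B, Foreign assets −$9B
  Liabilities: Checkable deposits −$37B
So the change in checkable deposits held by the non-bank public at commercial banks is -$37 billion.

-$37 billion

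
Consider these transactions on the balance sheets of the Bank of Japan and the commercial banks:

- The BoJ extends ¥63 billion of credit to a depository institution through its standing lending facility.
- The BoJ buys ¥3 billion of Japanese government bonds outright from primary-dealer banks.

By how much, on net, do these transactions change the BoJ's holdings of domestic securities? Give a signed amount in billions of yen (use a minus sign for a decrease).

+¥3 billion

Discount-window loan ¥63 billion: the BoJ's securities portfolio is untouched → 0.
OMO purchase (from banks) ¥3 billion: securities added to the BoJ's portfolio → +¥3B.
Net: 0 + 3 = +¥3 billion.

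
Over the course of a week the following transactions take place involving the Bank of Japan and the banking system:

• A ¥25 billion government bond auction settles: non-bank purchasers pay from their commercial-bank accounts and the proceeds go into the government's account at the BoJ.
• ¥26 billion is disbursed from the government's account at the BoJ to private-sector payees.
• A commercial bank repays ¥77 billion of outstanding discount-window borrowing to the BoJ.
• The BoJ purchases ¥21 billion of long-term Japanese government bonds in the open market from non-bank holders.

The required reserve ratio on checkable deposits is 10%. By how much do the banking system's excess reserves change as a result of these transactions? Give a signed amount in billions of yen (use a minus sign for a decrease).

Government account inflow ¥25 billion: reserves −¥25B, deposits −¥25B.
Government spending ¥26 billion: reserves +¥26B, deposits +¥26B.
Discount-window repayment ¥77 billion: reserves −¥77B, deposits 0.
Asset purchase (from non-banks) ¥21 billion: reserves +¥21B, deposits +¥21B.
Totals: Δreserves = −¥55B, Δdeposits = +¥22B.
Δrequired reserves = 10% × +¥22B = +¥2.2B.
Δexcess reserves = Δreserves − Δrequired = −¥55B − (+¥2.2B) = -¥57.2 billion.

-¥57.2 billion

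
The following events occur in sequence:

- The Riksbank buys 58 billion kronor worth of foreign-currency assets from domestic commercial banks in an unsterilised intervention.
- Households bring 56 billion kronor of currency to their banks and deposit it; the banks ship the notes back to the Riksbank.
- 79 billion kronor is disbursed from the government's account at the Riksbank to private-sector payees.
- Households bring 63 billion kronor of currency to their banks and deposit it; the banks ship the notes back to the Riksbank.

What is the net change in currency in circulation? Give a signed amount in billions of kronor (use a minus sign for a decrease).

FX purchase 58 billion kronor: no currency enters or leaves circulation → 0.
Currency deposit 56 billion kronor: notes return to the central bank → −56B.
Government spending 79 billion kronor: no currency enters or leaves circulation → 0.
Currency deposit 63 billion kronor: notes return to the central bank → −63B.
Net: 0 − 56 + 0 − 63 = -119 billion.

-119 billion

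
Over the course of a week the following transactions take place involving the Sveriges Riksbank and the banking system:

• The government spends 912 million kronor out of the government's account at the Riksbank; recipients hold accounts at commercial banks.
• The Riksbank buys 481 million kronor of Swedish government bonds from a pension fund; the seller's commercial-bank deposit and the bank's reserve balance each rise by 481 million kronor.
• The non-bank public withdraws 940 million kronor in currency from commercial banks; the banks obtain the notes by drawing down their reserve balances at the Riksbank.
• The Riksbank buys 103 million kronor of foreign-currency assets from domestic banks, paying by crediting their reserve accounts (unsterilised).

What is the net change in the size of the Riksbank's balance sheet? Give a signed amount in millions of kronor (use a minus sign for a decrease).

Riksbank balance sheet:
  Assets:      Securities +481M, Foreign assets +103M
  Liabilities: Bank reserves +556M, Currency in circulation +940M, Government deposits −912M
Commercial banking system:
  Assets:      Reserves at CB +556M, Foreign assets −103M
  Liabilities: Checkable deposits +453M
Change in total Riksbank assets = +584 million.

+584 million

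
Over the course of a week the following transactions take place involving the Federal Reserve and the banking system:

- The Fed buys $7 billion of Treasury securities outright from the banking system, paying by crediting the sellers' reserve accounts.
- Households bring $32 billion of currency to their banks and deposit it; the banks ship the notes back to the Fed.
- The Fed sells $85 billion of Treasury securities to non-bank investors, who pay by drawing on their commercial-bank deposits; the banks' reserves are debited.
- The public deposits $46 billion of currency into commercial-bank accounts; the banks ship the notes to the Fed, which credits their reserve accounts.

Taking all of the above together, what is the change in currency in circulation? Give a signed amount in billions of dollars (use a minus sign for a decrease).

OMO purchase (from banks) $7 billion: no currency enters or leaves circulation → 0.
Currency deposit $32 billion: notes return to the central bank → −$32B.
Asset sale (to non-banks) $85 billion: no currency enters or leaves circulation → 0.
Currency deposit $46 billion: notes return to the central bank → −$46B.
Net: 0 − 32 + 0 − 46 = -$78 billion.

-$78 billion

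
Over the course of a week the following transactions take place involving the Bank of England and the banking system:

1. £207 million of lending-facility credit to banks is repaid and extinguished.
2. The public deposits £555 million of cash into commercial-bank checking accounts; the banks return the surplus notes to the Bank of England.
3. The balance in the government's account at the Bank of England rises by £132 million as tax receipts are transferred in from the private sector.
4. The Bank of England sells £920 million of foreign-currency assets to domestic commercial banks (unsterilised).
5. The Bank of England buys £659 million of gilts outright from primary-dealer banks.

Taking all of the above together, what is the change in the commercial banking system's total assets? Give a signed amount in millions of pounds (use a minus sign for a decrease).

Discount-window repayment £207 million: bank balance sheets shrink → −£207M.
Currency deposit £555 million: bank balance sheets expand → +£555M.
Government account inflow £132 million: bank balance sheets shrink → −£132M.
FX sale £920 million: just an asset swap on bank balance sheets → 0.
OMO purchase (from banks) £659 million: just an asset swap on bank balance sheets → 0.
Net: −207 + 555 − 132 + 0 + 0 = +£216 million.

+£216 million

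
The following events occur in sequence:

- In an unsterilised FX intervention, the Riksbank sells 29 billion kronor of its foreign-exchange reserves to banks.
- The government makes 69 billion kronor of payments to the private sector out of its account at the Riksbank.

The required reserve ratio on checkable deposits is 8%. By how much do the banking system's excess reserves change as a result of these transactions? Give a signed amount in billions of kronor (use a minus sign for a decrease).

+34.48 billion

FX sale 29 billion kronor: reserves −29B, deposits 0.
Government spending 69 billion kronor: reserves +69B, deposits +69B.
Totals: Δreserves = +40B, Δdeposits = +69B.
Δrequired reserves = 8% × +69B = +5.52B.
Δexcess reserves = Δreserves − Δrequired = +40B − (+5.52B) = +34.48 billion.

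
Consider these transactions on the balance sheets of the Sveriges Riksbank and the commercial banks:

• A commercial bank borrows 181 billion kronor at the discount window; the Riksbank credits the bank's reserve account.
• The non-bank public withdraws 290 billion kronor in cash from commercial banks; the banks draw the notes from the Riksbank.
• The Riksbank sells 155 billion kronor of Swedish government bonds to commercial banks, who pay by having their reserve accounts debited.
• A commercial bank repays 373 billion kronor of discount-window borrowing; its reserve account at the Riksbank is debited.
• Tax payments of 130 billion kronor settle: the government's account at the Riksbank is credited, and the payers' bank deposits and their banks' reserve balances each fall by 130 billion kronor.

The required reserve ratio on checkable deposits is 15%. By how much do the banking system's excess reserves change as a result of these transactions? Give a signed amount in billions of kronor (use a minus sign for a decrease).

-704 billion

Discount-window loan 181 billion kronor: reserves +181B, deposits 0.
Currency withdrawal 290 billion kronor: reserves −290B, deposits −290B.
OMO sale (to banks) 155 billion kronor: reserves −155B, deposits 0.
Discount-window repayment 373 billion kronor: reserves −373B, deposits 0.
Government account inflow 130 billion kronor: reserves −130B, deposits −130B.
Totals: Δreserves = −767B, Δdeposits = −420B.
Δrequired reserves = 15% × −420B = −63B.
Δexcess reserves = Δreserves − Δrequired = −767B − (−63B) = -704 billion.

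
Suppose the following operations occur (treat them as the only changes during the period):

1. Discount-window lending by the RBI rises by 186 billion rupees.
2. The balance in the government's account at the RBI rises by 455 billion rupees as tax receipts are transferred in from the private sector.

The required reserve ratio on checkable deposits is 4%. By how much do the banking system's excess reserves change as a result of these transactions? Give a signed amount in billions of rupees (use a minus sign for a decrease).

Discount-window loan 186 billion rupees: reserves +186B, deposits 0.
Government account inflow 455 billion rupees: reserves −455B, deposits −455B.
Totals: Δreserves = −269B, Δdeposits = −455B.
Δrequired reserves = 4% × −455B = −18.2B.
Δexcess reserves = Δreserves − Δrequired = −269B − (−18.2B) = -250.8 billion.

-250.8 billion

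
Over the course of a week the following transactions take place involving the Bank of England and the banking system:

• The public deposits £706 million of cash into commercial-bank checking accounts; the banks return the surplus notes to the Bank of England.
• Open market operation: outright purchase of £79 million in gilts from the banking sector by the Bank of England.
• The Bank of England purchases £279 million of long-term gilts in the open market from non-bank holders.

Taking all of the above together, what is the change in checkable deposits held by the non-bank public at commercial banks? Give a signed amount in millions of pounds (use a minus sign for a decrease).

+£985 million

Currency deposit £706 million: non-bank counterparties' bank balances rise → +£706M.
OMO purchase (from banks) £79 million: the counterparty is a bank, so public deposits are unchanged → 0.
Asset purchase (from non-banks) £279 million: non-bank counterparties' bank balances rise → +£279M.
Net: 706 + 0 + 279 = +£985 million.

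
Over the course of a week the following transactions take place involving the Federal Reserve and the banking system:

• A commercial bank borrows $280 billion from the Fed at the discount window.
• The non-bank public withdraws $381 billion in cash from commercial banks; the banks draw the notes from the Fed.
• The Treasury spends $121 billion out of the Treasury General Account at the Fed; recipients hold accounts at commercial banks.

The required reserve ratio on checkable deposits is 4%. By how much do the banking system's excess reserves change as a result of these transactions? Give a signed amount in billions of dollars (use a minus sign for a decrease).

Discount-window loan $280 billion: reserves +$280B, deposits 0.
Currency withdrawal $381 billion: reserves −$381B, deposits −$381B.
Government spending $121 billion: reserves +$121B, deposits +$121B.
Totals: Δreserves = +$20B, Δdeposits = −$260B.
Δrequired reserves = 4% × −$260B = −$10.4B.
Δexcess reserves = Δreserves − Δrequired = +$20B − (−$10.4B) = +$30.4 billion.

+$30.4 billion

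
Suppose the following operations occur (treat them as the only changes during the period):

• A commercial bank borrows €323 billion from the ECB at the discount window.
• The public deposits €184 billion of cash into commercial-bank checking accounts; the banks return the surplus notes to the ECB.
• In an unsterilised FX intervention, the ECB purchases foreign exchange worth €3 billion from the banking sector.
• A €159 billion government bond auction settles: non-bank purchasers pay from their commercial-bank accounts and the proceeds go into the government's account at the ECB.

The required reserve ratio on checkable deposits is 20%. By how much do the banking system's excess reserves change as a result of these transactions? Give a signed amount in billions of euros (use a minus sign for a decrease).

Discount-window loan €323 billion: reserves +€323B, deposits 0.
Currency deposit €184 billion: reserves +€184B, deposits +€184B.
FX purchase €3 billion: reserves +€3B, deposits 0.
Government account inflow €159 billion: reserves −€159B, deposits −€159B.
Totals: Δreserves = +€351B, Δdeposits = +€25B.
Δrequired reserves = 20% × +€25B = +€5B.
Δexcess reserves = Δreserves − Δrequired = +€351B − (+€5B) = +€346 billion.

+€346 billion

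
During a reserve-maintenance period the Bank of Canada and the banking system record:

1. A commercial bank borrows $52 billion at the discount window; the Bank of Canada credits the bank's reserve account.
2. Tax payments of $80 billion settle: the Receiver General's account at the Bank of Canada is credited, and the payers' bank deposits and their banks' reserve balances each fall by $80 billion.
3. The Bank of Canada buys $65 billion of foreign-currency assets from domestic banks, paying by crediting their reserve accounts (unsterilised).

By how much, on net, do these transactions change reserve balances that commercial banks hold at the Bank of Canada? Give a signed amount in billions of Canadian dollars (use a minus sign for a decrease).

Discount-window loan $52 billion: the loan is credited to the bank's reserve account → +$52B.
Government account inflow $80 billion: funds move from bank reserves into the government account → −$80B.
FX purchase $65 billion: the Bank of Canada pays by crediting reserve accounts → +$65B.
Net: 52 − 80 + 65 = +$37 billion.

+$37 billion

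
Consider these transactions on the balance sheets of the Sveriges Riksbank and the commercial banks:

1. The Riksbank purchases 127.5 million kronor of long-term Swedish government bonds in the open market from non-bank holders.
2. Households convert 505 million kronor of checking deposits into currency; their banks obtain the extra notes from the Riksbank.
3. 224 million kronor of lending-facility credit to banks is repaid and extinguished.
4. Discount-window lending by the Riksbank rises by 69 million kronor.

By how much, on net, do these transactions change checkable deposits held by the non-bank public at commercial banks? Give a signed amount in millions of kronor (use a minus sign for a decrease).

Asset purchase (from non-banks) 127.5 million kronor: non-bank counterparties' bank balances rise → +127.5M.
Currency withdrawal 505 million kronor: non-bank counterparties' bank balances fall → −505M.
Discount-window repayment 224 million kronor: the counterparty is a bank, so public deposits are unchanged → 0.
Discount-window loan 69 million kronor: the counterparty is a bank, so public deposits are unchanged → 0.
Net: 127.5 − 505 + 0 + 0 = -377.5 million.

-377.5 million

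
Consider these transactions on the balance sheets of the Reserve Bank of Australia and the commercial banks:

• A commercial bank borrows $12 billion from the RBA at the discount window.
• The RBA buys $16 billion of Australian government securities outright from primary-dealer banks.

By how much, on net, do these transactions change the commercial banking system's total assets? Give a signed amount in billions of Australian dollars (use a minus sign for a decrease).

Discount-window loan $12 billion: bank balance sheets expand → +$12B.
OMO purchase (from banks) $16 billion: just an asset swap on bank balance sheets → 0.
Net: 12 + 0 = +$12 billion.

+$12 billion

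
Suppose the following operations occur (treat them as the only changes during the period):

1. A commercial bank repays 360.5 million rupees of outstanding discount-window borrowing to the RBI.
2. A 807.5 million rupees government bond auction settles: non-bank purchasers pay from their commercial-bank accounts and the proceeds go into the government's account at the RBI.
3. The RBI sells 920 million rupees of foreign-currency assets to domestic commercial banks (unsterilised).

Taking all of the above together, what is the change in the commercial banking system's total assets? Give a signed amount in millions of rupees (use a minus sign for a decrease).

Discount-window repayment 360.5 million rupees: bank balance sheets shrink → −360.5M.
Government account inflow 807.5 million rupees: bank balance sheets shrink → −807.5M.
FX sale 920 million rupees: just an asset swap on bank balance sheets → 0.
Net: −360.5 − 807.5 + 0 = -1168 million.

-1168 million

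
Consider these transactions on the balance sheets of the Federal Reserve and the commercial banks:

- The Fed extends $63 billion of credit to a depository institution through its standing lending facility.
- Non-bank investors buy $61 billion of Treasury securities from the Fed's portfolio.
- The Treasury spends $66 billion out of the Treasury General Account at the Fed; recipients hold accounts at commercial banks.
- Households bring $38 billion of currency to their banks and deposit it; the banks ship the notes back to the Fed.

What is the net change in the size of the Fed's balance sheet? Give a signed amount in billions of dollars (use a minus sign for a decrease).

Fed balance sheet:
  Assets:      Securities −$61B, Loans to banks +$63B
  Liabilities: Bank reserves +$106B, Currency in circulation −$38B, Government deposits −$66B
Commercial banking system:
  Assets:      Reserves at CB +$106B
  Liabilities: Checkable deposits +$43B, Borrowings from CB +$63B
Change in total Fed assets = +$2 billion.

+$2 billion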